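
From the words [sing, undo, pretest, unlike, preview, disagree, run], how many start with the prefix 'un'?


Checking each word for prefix 'un':
  'sing' -> no (count: 0)
  'undo' -> YES, starts with 'un' (count: 1)
  'pretest' -> no (count: 1)
  'unlike' -> YES, starts with 'un' (count: 2)
  'preview' -> no (count: 2)
  'disagree' -> no (count: 2)
  'run' -> no (count: 2)
Total with prefix 'un': 2

2


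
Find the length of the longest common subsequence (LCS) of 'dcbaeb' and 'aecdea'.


DP table for LCS of 'dcbaeb' and 'aecdea':
       a  e  c  d  e  a
    0  0  0  0  0  0  0
  d 0  0  0  0  1  1  1
  c 0  0  0  1  1  1  1
  b 0  0  0  1  1  1  1
  a 0  1  1  1  1  1  2
  e 0  1  2  2  2  2  2
  b 0  1  2  2  2  2  2
LCS: 'da'
LCS length = 2

2


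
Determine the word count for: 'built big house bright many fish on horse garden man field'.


Counting words by splitting on spaces:
  Word 1: 'built'
  Word 2: 'big'
  Word 3: 'house'
  Word 4: 'bright'
  Word 5: 'many'
  Word 6: 'fish'
  Word 7: 'on'
  Word 8: 'horse'
  Word 9: 'garden'
  Word 10: 'man'
  Word 11: 'field'
Total words: 11

11


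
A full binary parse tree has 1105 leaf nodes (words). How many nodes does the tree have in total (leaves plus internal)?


Leaf nodes (terminals): 1105
Internal nodes = n - 1 = 1105 - 1 = 1104
Total = leaves + internal = 1105 + 1104 = 2209

2209


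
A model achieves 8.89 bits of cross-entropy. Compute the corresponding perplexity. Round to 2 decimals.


Perplexity formula: PP = 2^H
H = 8.89
PP = 2^8.89
Decompose: 2^8.89 = 2^8 * 2^0.89
2^8 = 256, 2^0.89 ~ 1.8531761
PP ~ 256 * 1.8531761 = 474.4130816
Rounded to 2 decimals: 474.41

474.41


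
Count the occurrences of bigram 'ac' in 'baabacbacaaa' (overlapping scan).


Scanning 'baabacbacaaa' for bigram 'ac':
  Position 0: 'ba' -> no
  Position 1: 'aa' -> no
  Position 2: 'ab' -> no
  Position 3: 'ba' -> no
  Position 4: 'ac' -> MATCH
  Position 5: 'cb' -> no
  Position 6: 'ba' -> no
  Position 7: 'ac' -> MATCH
  Position 8: 'ca' -> no
  Position 9: 'aa' -> no
  Position 10: 'aa' -> no
Total matches: 2

2


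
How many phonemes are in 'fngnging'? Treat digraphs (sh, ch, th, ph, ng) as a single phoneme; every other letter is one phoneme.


Parsing 'fngnging' greedily, digraphs first:
  'f' -> consonant phoneme (phonemes so far: 1)
  'ng' -> digraph (1 consonant phoneme) (phonemes so far: 2)
  'ng' -> digraph (1 consonant phoneme) (phonemes so far: 3)
  'i' -> vowel phoneme (phonemes so far: 4)
  'ng' -> digraph (1 consonant phoneme) (phonemes so far: 5)
Total phonemes: 5

5


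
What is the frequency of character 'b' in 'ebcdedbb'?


Scanning 'ebcdedbb' for 'b':
  Position 1: 'b' -> MATCH (count: 1)
  Position 6: 'b' -> MATCH (count: 2)
  Position 7: 'b' -> MATCH (count: 3)
Total occurrences of 'b': 3

3


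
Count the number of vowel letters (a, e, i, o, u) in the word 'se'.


Scanning each character of 'se':
  Position 1: 's' -> consonant (running count: 0)
  Position 2: 'e' -> vowel (running count: 1)
Total vowels: 1

1


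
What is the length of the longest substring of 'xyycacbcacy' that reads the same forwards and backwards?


Scanning 'xyycacbcacy' for palindromic substrings.
Substring at positions 2-10: 'ycacbcacy'.
Check: reverse('ycacbcacy') = 'ycacbcacy' -> palindrome confirmed.
Neighbouring characters ('y' / '-') break symmetry, so it cannot extend further.
No longer palindromic substring exists; longest length = 9

9


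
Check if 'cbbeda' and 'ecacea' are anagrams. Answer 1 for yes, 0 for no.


Sort characters of 'cbbeda': 'abbcde'
Sort characters of 'ecacea': 'aaccee'
Sorted forms differ -> they are NOT anagrams
Result: 0

0


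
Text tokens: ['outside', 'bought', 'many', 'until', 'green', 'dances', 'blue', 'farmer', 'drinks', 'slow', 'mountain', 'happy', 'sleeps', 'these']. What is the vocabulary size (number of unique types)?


Listing all tokens and tracking unique types:
  Token 1: 'outside' -> NEW (unique so far: 1)
  Token 2: 'bought' -> NEW (unique so far: 2)
  Token 3: 'many' -> NEW (unique so far: 3)
  Token 4: 'until' -> NEW (unique so far: 4)
  Token 5: 'green' -> NEW (unique so far: 5)
  Token 6: 'dances' -> NEW (unique so far: 6)
  Token 7: 'blue' -> NEW (unique so far: 7)
  Token 8: 'farmer' -> NEW (unique so far: 8)
  Token 9: 'drinks' -> NEW (unique so far: 9)
  Token 10: 'slow' -> NEW (unique so far: 10)
  Token 11: 'mountain' -> NEW (unique so far: 11)
  Token 12: 'happy' -> NEW (unique so far: 12)
  Token 13: 'sleeps' -> NEW (unique so far: 13)
  Token 14: 'these' -> NEW (unique so far: 14)
Unique types: ('blue', 'bought', 'dances', 'drinks', 'farmer', 'green', 'happy', 'many', 'mountain', 'outside', 'sleeps', 'slow', 'these', 'until')
Vocabulary size: 14

14


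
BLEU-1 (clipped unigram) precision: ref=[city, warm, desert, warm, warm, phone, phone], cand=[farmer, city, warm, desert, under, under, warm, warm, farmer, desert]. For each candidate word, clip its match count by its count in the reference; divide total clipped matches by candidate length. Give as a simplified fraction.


Reference word counts: {'city': 1, 'desert': 1, 'phone': 2, 'warm': 3}
Checking each candidate word (with clipping):
  'farmer' -> not in reference -> no match (matches: 0)
  'city' -> in reference (ref count 1, used 1/1) -> match (matches: 1)
  'warm' -> in reference (ref count 3, used 1/3) -> match (matches: 2)
  'desert' -> in reference (ref count 1, used 1/1) -> match (matches: 3)
  'under' -> not in reference -> no match (matches: 3)
  'under' -> not in reference -> no match (matches: 3)
  'warm' -> in reference (ref count 3, used 2/3) -> match (matches: 4)
  'warm' -> in reference (ref count 3, used 3/3) -> match (matches: 5)
  'farmer' -> not in reference -> no match (matches: 5)
  'desert' -> ref count 1 already used up (1/1) -> clipped, no match (matches: 5)
Clipped matches: 5, Candidate length: 10
Precision = 5/10 = 1/2

1/2


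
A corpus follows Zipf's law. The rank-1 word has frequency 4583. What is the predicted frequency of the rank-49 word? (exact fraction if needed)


Zipf's law: freq(rank) = f1 / rank
f1 = 4583, rank = 49
freq = 4583 / 49
GCD(4583, 49) = 1
Simplified: 4583/49

4583/49


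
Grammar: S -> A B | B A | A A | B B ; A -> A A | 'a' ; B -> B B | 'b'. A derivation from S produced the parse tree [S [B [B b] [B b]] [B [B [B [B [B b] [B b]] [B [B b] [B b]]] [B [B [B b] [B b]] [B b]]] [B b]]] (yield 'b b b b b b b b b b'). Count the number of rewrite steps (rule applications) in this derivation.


Every bracketed nonterminal node [X ...] in the tree is produced by exactly one rule application.
Reading the tree off as a leftmost derivation:
  Step 1: S  =>  B B   (applied S -> B B)
  Step 2: B B  =>  B B B   (applied B -> B B)
  Step 3: B B B  =>  b B B   (applied B -> b)
  Step 4: b B B  =>  b b B   (applied B -> b)
  Step 5: b b B  =>  b b B B   (applied B -> B B)
  Step 6: b b B B  =>  b b B B B   (applied B -> B B)
  Step 7: b b B B B  =>  b b B B B B   (applied B -> B B)
  Step 8: b b B B B B  =>  b b B B B B B   (applied B -> B B)
  Step 9: b b B B B B B  =>  b b b B B B B   (applied B -> b)
  Step 10: b b b B B B B  =>  b b b b B B B   (applied B -> b)
  Step 11: b b b b B B B  =>  b b b b B B B B   (applied B -> B B)
  Step 12: b b b b B B B B  =>  b b b b b B B B   (applied B -> b)
  Step 13: b b b b b B B B  =>  b b b b b b B B   (applied B -> b)
  Step 14: b b b b b b B B  =>  b b b b b b B B B   (applied B -> B B)
  Step 15: b b b b b b B B B  =>  b b b b b b B B B B   (applied B -> B B)
  Step 16: b b b b b b B B B B  =>  b b b b b b b B B B   (applied B -> b)
  Step 17: b b b b b b b B B B  =>  b b b b b b b b B B   (applied B -> b)
  Step 18: b b b b b b b b B B  =>  b b b b b b b b b B   (applied B -> b)
  Step 19: b b b b b b b b b B  =>  b b b b b b b b b b   (applied B -> b)
Final yield: b b b b b b b b b b
Total rewrite steps: 19

19


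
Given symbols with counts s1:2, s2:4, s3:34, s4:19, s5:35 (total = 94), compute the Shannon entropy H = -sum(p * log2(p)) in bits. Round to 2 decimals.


Computing entropy H = -sum(p_i * log2(p_i)):
  s1: p = 2/94 = 0.0213, -p*log2(p) = 0.1182
  s2: p = 4/94 = 0.0426, -p*log2(p) = 0.1938
  s3: p = 34/94 = 0.3617, -p*log2(p) = 0.5307
  s4: p = 19/94 = 0.2021, -p*log2(p) = 0.4662
  s5: p = 35/94 = 0.3723, -p*log2(p) = 0.5307
H = sum of terms = 1.8396
Rounded to 2 decimals: 1.84

1.84


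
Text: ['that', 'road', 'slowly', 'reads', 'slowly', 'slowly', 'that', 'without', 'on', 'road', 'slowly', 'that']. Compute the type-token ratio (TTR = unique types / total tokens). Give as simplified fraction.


Tokens: 12
Unique types: ('on', 'reads', 'road', 'slowly', 'that', 'without') = 6
TTR = 6/12
Simplify: divide both by 6 -> 1/2
TTR = 1/2

1/2


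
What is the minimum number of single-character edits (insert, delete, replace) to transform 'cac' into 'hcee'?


Building DP table for s1='cac' (len 3) and s2='hcee' (len 4):
       h  c  e  e
    0  1  2  3  4
  c 1  1  1  2  3
  a 2  2  2  2  3
  c 3  3  2  3  3
Edit distance = dp[3][4] = 3

3


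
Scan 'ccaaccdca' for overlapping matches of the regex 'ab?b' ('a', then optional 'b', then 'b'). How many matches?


Pattern: ab?b means 'a', then optional 'b', then 'b'.
Scanning 'ccaaccdca' position-by-position:
  Pos 0: window 'cca' -> no
  Pos 1: window 'caa' -> no
  Pos 2: window 'aac' -> no
  Pos 3: window 'acc' -> no
  Pos 4: window 'ccd' -> no
  Pos 5: window 'cdc' -> no
  Pos 6: window 'dca' -> no
  Pos 7: window 'ca' -> no
  Pos 8: window 'a' -> no
Total matches: 0

0


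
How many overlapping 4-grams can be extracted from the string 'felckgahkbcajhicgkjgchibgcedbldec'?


String 'felckgahkbcajhicgkjgchibgcedbldec' has length L = 33.
Number of overlapping n-grams = L - n + 1
Substituting: 33 - 4 + 1 = 30

30


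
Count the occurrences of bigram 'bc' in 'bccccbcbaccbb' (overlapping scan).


Scanning 'bccccbcbaccbb' for bigram 'bc':
  Position 0: 'bc' -> MATCH
  Position 1: 'cc' -> no
  Position 2: 'cc' -> no
  Position 3: 'cc' -> no
  Position 4: 'cb' -> no
  Position 5: 'bc' -> MATCH
  Position 6: 'cb' -> no
  Position 7: 'ba' -> no
  Position 8: 'ac' -> no
  Position 9: 'cc' -> no
  Position 10: 'cb' -> no
  Position 11: 'bb' -> no
Total matches: 2

2


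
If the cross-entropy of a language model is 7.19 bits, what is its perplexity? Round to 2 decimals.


Perplexity formula: PP = 2^H
H = 7.19
PP = 2^7.19
Decompose: 2^7.19 = 2^7 * 2^0.19
2^7 = 128, 2^0.19 ~ 1.1407637
PP ~ 128 * 1.1407637 = 146.0177536
Rounded to 2 decimals: 146.02

146.02


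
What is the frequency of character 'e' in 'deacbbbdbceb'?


Scanning 'deacbbbdbceb' for 'e':
  Position 1: 'e' -> MATCH (count: 1)
  Position 10: 'e' -> MATCH (count: 2)
Total occurrences of 'e': 2

2


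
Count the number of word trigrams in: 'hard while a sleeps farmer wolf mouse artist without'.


Word trigrams from [9] words:
  Trigram 1: (hard while a)
  Trigram 2: (while a sleeps)
  Trigram 3: (a sleeps farmer)
  Trigram 4: (sleeps farmer wolf)
  Trigram 5: (farmer wolf mouse)
  Trigram 6: (wolf mouse artist)
  Trigram 7: (mouse artist without)
Total word trigrams: 9 - 2 = 7

7


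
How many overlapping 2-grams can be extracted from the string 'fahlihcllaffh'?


String 'fahlihcllaffh' has length L = 13.
Number of overlapping n-grams = L - n + 1
Substituting: 13 - 2 + 1 = 12

12


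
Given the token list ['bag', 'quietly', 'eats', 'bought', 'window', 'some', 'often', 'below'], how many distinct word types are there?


Listing all tokens and tracking unique types:
  Token 1: 'bag' -> NEW (unique so far: 1)
  Token 2: 'quietly' -> NEW (unique so far: 2)
  Token 3: 'eats' -> NEW (unique so far: 3)
  Token 4: 'bought' -> NEW (unique so far: 4)
  Token 5: 'window' -> NEW (unique so far: 5)
  Token 6: 'some' -> NEW (unique so far: 6)
  Token 7: 'often' -> NEW (unique so far: 7)
  Token 8: 'below' -> NEW (unique so far: 8)
Unique types: ('bag', 'below', 'bought', 'eats', 'often', 'quietly', 'some', 'window')
Vocabulary size: 8

8


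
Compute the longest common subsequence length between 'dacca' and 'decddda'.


DP table for LCS of 'dacca' and 'decddda':
       d  e  c  d  d  d  a
    0  0  0  0  0  0  0  0
  d 0  1  1  1  1  1  1  1
  a 0  1  1  1  1  1  1  2
  c 0  1  1  2  2  2  2  2
  c 0  1  1  2  2  2  2  2
  a 0  1  1  2  2  2  2  3
LCS: 'dca'
LCS length = 3

3


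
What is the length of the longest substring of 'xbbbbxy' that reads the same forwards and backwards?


Scanning 'xbbbbxy' for palindromic substrings.
Substring at positions 0-5: 'xbbbbx'.
Check: reverse('xbbbbx') = 'xbbbbx' -> palindrome confirmed.
Neighbouring characters ('-' / 'y') break symmetry, so it cannot extend further.
No longer palindromic substring exists; longest length = 6

6


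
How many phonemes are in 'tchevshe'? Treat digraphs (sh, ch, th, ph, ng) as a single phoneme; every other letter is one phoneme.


Parsing 'tchevshe' greedily, digraphs first:
  't' -> consonant phoneme (phonemes so far: 1)
  'ch' -> digraph (1 consonant phoneme) (phonemes so far: 2)
  'e' -> vowel phoneme (phonemes so far: 3)
  'v' -> consonant phoneme (phonemes so far: 4)
  'sh' -> digraph (1 consonant phoneme) (phonemes so far: 5)
  'e' -> vowel phoneme (phonemes so far: 6)
Total phonemes: 6

6


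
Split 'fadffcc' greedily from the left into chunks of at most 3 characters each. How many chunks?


'fadffcc' has 7 characters.
Chunking with max size 3:
  Chunk 1: 'fad' (positions 0-2)
  Chunk 2: 'ffc' (positions 3-5)
  Chunk 3: 'c' (positions 6-6)
Total chunks: ceil(7 / 3) = 3

3


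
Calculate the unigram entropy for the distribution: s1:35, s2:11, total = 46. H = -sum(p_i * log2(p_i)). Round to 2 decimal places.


Computing entropy H = -sum(p_i * log2(p_i)):
  s1: p = 35/46 = 0.7609, -p*log2(p) = 0.3000
  s2: p = 11/46 = 0.2391, -p*log2(p) = 0.4936
H = sum of terms = 0.7936
Rounded to 2 decimals: 0.79

0.79


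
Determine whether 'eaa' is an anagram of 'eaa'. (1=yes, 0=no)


Sort characters of 'eaa': 'aae'
Sort characters of 'eaa': 'aae'
Sorted forms match -> they ARE anagrams
Result: 1

1


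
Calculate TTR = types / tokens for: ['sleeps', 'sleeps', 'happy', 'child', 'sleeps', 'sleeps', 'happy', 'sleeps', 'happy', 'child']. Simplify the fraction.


Tokens: 10
Unique types: ('child', 'happy', 'sleeps') = 3
TTR = 3/10
Already in lowest terms.

3/10


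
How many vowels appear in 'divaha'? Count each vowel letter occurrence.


Scanning each character of 'divaha':
  Position 1: 'd' -> consonant (running count: 0)
  Position 2: 'i' -> vowel (running count: 1)
  Position 3: 'v' -> consonant (running count: 1)
  Position 4: 'a' -> vowel (running count: 2)
  Position 5: 'h' -> consonant (running count: 2)
  Position 6: 'a' -> vowel (running count: 3)
Total vowels: 3

3


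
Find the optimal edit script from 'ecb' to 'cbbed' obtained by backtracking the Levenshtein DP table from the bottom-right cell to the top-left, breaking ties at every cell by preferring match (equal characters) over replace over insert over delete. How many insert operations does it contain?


Edit distance = 4. Backtracking from cell (3, 5) with preference match > replace > insert > delete,
then listing the resulting alignment 'ecb' -> 'cbbed' left to right:
  Step 1: replace e->c
  Step 2: replace c->b
  Step 3: keep 'b'
  Step 4: insert 'e' [insertion #1]
  Step 5: insert 'd' [insertion #2]
Total insertions: 2

2


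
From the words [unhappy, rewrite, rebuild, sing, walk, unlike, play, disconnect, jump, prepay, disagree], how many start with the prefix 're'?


Checking each word for prefix 're':
  'unhappy' -> no (count: 0)
  'rewrite' -> YES, starts with 're' (count: 1)
  'rebuild' -> YES, starts with 're' (count: 2)
  'sing' -> no (count: 2)
  'walk' -> no (count: 2)
  'unlike' -> no (count: 2)
  'play' -> no (count: 2)
  'disconnect' -> no (count: 2)
  'jump' -> no (count: 2)
  'prepay' -> no (count: 2)
  'disagree' -> no (count: 2)
Total with prefix 're': 2

2


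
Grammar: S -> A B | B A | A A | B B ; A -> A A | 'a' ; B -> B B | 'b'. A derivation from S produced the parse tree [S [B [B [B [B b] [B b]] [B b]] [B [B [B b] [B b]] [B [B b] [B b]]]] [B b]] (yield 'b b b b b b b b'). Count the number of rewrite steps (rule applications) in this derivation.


Every bracketed nonterminal node [X ...] in the tree is produced by exactly one rule application.
Reading the tree off as a leftmost derivation:
  Step 1: S  =>  B B   (applied S -> B B)
  Step 2: B B  =>  B B B   (applied B -> B B)
  Step 3: B B B  =>  B B B B   (applied B -> B B)
  Step 4: B B B B  =>  B B B B B   (applied B -> B B)
  Step 5: B B B B B  =>  b B B B B   (applied B -> b)
  Step 6: b B B B B  =>  b b B B B   (applied B -> b)
  Step 7: b b B B B  =>  b b b B B   (applied B -> b)
  Step 8: b b b B B  =>  b b b B B B   (applied B -> B B)
  Step 9: b b b B B B  =>  b b b B B B B   (applied B -> B B)
  Step 10: b b b B B B B  =>  b b b b B B B   (applied B -> b)
  Step 11: b b b b B B B  =>  b b b b b B B   (applied B -> b)
  Step 12: b b b b b B B  =>  b b b b b B B B   (applied B -> B B)
  Step 13: b b b b b B B B  =>  b b b b b b B B   (applied B -> b)
  Step 14: b b b b b b B B  =>  b b b b b b b B   (applied B -> b)
  Step 15: b b b b b b b B  =>  b b b b b b b b   (applied B -> b)
Final yield: b b b b b b b b
Total rewrite steps: 15

15


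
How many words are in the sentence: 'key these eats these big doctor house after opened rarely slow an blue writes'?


Counting words by splitting on spaces:
  Word 1: 'key'
  Word 2: 'these'
  Word 3: 'eats'
  Word 4: 'these'
  Word 5: 'big'
  Word 6: 'doctor'
  Word 7: 'house'
  Word 8: 'after'
  Word 9: 'opened'
  Word 10: 'rarely'
  Word 11: 'slow'
  Word 12: 'an'
  Word 13: 'blue'
  Word 14: 'writes'
Total words: 14

14


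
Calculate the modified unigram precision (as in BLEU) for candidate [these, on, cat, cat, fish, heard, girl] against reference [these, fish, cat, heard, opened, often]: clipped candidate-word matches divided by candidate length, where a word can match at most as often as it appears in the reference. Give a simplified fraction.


Reference word counts: {'cat': 1, 'fish': 1, 'heard': 1, 'often': 1, 'opened': 1, 'these': 1}
Checking each candidate word (with clipping):
  'these' -> in reference (ref count 1, used 1/1) -> match (matches: 1)
  'on' -> not in reference -> no match (matches: 1)
  'cat' -> in reference (ref count 1, used 1/1) -> match (matches: 2)
  'cat' -> ref count 1 already used up (1/1) -> clipped, no match (matches: 2)
  'fish' -> in reference (ref count 1, used 1/1) -> match (matches: 3)
  'heard' -> in reference (ref count 1, used 1/1) -> match (matches: 4)
  'girl' -> not in reference -> no match (matches: 4)
Clipped matches: 4, Candidate length: 7
Precision = 4/7

4/7


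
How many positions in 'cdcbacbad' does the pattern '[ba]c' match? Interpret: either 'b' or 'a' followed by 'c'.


Pattern: [ba]c means either 'b' or 'a' followed by 'c'.
Scanning 'cdcbacbad' position-by-position:
  Pos 0: window 'cd' -> no
  Pos 1: window 'dc' -> no
  Pos 2: window 'cb' -> no
  Pos 3: window 'ba' -> no
  Pos 4: window 'ac' -> MATCH
  Pos 5: window 'cb' -> no
  Pos 6: window 'ba' -> no
  Pos 7: window 'ad' -> no
  Pos 8: window 'd' -> no
Total matches: 1

1


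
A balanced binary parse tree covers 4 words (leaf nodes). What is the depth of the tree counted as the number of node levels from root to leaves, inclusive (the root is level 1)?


In a balanced binary tree with n leaves the deepest leaf is ceil(log2(n)) edges below the root,
so counting node levels inclusive of root and leaves gives ceil(log2(n)) + 1 levels.
log2(4) = 2.0000
ceil(2.0000) = 2
levels = 2 + 1 = 3

3


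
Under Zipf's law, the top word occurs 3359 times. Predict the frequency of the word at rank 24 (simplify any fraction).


Zipf's law: freq(rank) = f1 / rank
f1 = 3359, rank = 24
freq = 3359 / 24
GCD(3359, 24) = 1
Simplified: 3359/24

3359/24


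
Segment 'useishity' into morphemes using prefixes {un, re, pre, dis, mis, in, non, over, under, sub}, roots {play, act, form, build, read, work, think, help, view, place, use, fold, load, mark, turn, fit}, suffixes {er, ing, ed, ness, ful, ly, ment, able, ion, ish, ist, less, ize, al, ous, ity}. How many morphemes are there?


Segmenting 'useishity' against the inventory:
  'use' -> root (morpheme 1)
  'ish' -> suffix (morpheme 2)
  'ity' -> suffix (morpheme 3)
Total morphemes: 3

3


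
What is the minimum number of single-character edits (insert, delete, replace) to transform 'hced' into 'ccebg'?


Building DP table for s1='hced' (len 4) and s2='ccebg' (len 5):
       c  c  e  b  g
    0  1  2  3  4  5
  h 1  1  2  3  4  5
  c 2  1  1  2  3  4
  e 3  2  2  1  2  3
  d 4  3  3  2  2  3
Edit distance = dp[4][5] = 3

3


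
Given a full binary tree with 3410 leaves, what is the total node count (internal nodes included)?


Leaf nodes (terminals): 3410
Internal nodes = n - 1 = 3410 - 1 = 3409
Total = leaves + internal = 3410 + 3409 = 6819

6819


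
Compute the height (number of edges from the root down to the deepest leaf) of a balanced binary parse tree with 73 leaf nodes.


In a balanced binary tree with n leaves the deepest leaf is ceil(log2(n)) edges below the root.
log2(73) = 6.1898
ceil(6.1898) = 7
height (edges) = 7

7


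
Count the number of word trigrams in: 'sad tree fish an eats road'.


Word trigrams from [6] words:
  Trigram 1: (sad tree fish)
  Trigram 2: (tree fish an)
  Trigram 3: (fish an eats)
  Trigram 4: (an eats road)
Total word trigrams: 6 - 2 = 4

4


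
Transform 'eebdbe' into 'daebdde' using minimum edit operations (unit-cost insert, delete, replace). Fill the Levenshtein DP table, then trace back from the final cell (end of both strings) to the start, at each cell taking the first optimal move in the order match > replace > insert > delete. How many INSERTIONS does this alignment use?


Edit distance = 3. Backtracking from cell (6, 7) with preference match > replace > insert > delete,
then listing the resulting alignment 'eebdbe' -> 'daebdde' left to right:
  Step 1: insert 'd' [insertion #1]
  Step 2: replace e->a
  Step 3: keep 'e'
  Step 4: keep 'b'
  Step 5: keep 'd'
  Step 6: replace b->d
  Step 7: keep 'e'
Total insertions: 1

1


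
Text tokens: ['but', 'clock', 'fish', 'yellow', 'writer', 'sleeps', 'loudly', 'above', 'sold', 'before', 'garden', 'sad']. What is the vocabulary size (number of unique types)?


Listing all tokens and tracking unique types:
  Token 1: 'but' -> NEW (unique so far: 1)
  Token 2: 'clock' -> NEW (unique so far: 2)
  Token 3: 'fish' -> NEW (unique so far: 3)
  Token 4: 'yellow' -> NEW (unique so far: 4)
  Token 5: 'writer' -> NEW (unique so far: 5)
  Token 6: 'sleeps' -> NEW (unique so far: 6)
  Token 7: 'loudly' -> NEW (unique so far: 7)
  Token 8: 'above' -> NEW (unique so far: 8)
  Token 9: 'sold' -> NEW (unique so far: 9)
  Token 10: 'before' -> NEW (unique so far: 10)
  Token 11: 'garden' -> NEW (unique so far: 11)
  Token 12: 'sad' -> NEW (unique so far: 12)
Unique types: ('above', 'before', 'but', 'clock', 'fish', 'garden', 'loudly', 'sad', 'sleeps', 'sold', 'writer', 'yellow')
Vocabulary size: 12

12


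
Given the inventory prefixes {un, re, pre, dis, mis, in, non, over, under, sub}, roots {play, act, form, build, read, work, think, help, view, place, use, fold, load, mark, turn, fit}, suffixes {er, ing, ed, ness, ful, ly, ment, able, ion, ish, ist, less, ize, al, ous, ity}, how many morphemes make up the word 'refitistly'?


Segmenting 'refitistly' against the inventory:
  're' -> prefix (morpheme 1)
  'fit' -> root (morpheme 2)
  'ist' -> suffix (morpheme 3)
  'ly' -> suffix (morpheme 4)
Total morphemes: 4

4


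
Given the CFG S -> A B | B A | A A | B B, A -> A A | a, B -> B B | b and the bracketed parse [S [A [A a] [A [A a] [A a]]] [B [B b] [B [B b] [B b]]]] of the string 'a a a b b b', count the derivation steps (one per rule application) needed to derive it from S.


Every bracketed nonterminal node [X ...] in the tree is produced by exactly one rule application.
Reading the tree off as a leftmost derivation:
  Step 1: S  =>  A B   (applied S -> A B)
  Step 2: A B  =>  A A B   (applied A -> A A)
  Step 3: A A B  =>  a A B   (applied A -> a)
  Step 4: a A B  =>  a A A B   (applied A -> A A)
  Step 5: a A A B  =>  a a A B   (applied A -> a)
  Step 6: a a A B  =>  a a a B   (applied A -> a)
  Step 7: a a a B  =>  a a a B B   (applied B -> B B)
  Step 8: a a a B B  =>  a a a b B   (applied B -> b)
  Step 9: a a a b B  =>  a a a b B B   (applied B -> B B)
  Step 10: a a a b B B  =>  a a a b b B   (applied B -> b)
  Step 11: a a a b b B  =>  a a a b b b   (applied B -> b)
Final yield: a a a b b b
Total rewrite steps: 11

11


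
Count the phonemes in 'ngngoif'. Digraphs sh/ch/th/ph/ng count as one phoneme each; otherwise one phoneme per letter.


Parsing 'ngngoif' greedily, digraphs first:
  'ng' -> digraph (1 consonant phoneme) (phonemes so far: 1)
  'ng' -> digraph (1 consonant phoneme) (phonemes so far: 2)
  'o' -> vowel phoneme (phonemes so far: 3)
  'i' -> vowel phoneme (phonemes so far: 4)
  'f' -> consonant phoneme (phonemes so far: 5)
Total phonemes: 5

5


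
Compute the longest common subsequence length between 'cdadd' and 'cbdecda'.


DP table for LCS of 'cdadd' and 'cbdecda':
       c  b  d  e  c  d  a
    0  0  0  0  0  0  0  0
  c 0  1  1  1  1  1  1  1
  d 0  1  1  2  2  2  2  2
  a 0  1  1  2  2  2  2  3
  d 0  1  1  2  2  2  3  3
  d 0  1  1  2  2  2  3  3
LCS: 'cda'
LCS length = 3

3


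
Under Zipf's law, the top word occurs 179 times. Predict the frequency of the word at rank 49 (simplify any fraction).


Zipf's law: freq(rank) = f1 / rank
f1 = 179, rank = 49
freq = 179 / 49
GCD(179, 49) = 1
Simplified: 179/49

179/49


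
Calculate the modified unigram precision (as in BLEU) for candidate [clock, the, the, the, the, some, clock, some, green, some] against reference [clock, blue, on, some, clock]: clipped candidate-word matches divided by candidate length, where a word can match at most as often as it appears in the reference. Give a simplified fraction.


Reference word counts: {'blue': 1, 'clock': 2, 'on': 1, 'some': 1}
Checking each candidate word (with clipping):
  'clock' -> in reference (ref count 2, used 1/2) -> match (matches: 1)
  'the' -> not in reference -> no match (matches: 1)
  'the' -> not in reference -> no match (matches: 1)
  'the' -> not in reference -> no match (matches: 1)
  'the' -> not in reference -> no match (matches: 1)
  'some' -> in reference (ref count 1, used 1/1) -> match (matches: 2)
  'clock' -> in reference (ref count 2, used 2/2) -> match (matches: 3)
  'some' -> ref count 1 already used up (1/1) -> clipped, no match (matches: 3)
  'green' -> not in reference -> no match (matches: 3)
  'some' -> ref count 1 already used up (1/1) -> clipped, no match (matches: 3)
Clipped matches: 3, Candidate length: 10
Precision = 3/10

3/10


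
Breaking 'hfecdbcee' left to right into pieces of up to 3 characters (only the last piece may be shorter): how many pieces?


'hfecdbcee' has 9 characters.
Chunking with max size 3:
  Chunk 1: 'hfe' (positions 0-2)
  Chunk 2: 'cdb' (positions 3-5)
  Chunk 3: 'cee' (positions 6-8)
Total chunks: ceil(9 / 3) = 3

3


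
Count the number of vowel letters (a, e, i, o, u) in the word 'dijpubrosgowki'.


Scanning each character of 'dijpubrosgowki':
  Position 1: 'd' -> consonant (running count: 0)
  Position 2: 'i' -> vowel (running count: 1)
  Position 3: 'j' -> consonant (running count: 1)
  Position 4: 'p' -> consonant (running count: 1)
  Position 5: 'u' -> vowel (running count: 2)
  Position 6: 'b' -> consonant (running count: 2)
  Position 7: 'r' -> consonant (running count: 2)
  Position 8: 'o' -> vowel (running count: 3)
  Position 9: 's' -> consonant (running count: 3)
  Position 10: 'g' -> consonant (running count: 3)
  Position 11: 'o' -> vowel (running count: 4)
  Position 12: 'w' -> consonant (running count: 4)
  Position 13: 'k' -> consonant (running count: 4)
  Position 14: 'i' -> vowel (running count: 5)
Total vowels: 5

5


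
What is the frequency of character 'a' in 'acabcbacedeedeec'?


Scanning 'acabcbacedeedeec' for 'a':
  Position 0: 'a' -> MATCH (count: 1)
  Position 2: 'a' -> MATCH (count: 2)
  Position 6: 'a' -> MATCH (count: 3)
Total occurrences of 'a': 3

3


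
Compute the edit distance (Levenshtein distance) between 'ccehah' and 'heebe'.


Building DP table for s1='ccehah' (len 6) and s2='heebe' (len 5):
       h  e  e  b  e
    0  1  2  3  4  5
  c 1  1  2  3  4  5
  c 2  2  2  3  4  5
  e 3  3  2  2  3  4
  h 4  3  3  3  3  4
  a 5  4  4  4  4  4
  h 6  5  5  5  5  5
Edit distance = dp[6][5] = 5

5


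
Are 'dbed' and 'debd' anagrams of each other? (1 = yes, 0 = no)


Sort characters of 'dbed': 'bdde'
Sort characters of 'debd': 'bdde'
Sorted forms match -> they ARE anagrams
Result: 1

1


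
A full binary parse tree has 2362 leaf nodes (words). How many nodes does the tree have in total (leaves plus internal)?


Leaf nodes (terminals): 2362
Internal nodes = n - 1 = 2362 - 1 = 2361
Total = leaves + internal = 2362 + 2361 = 4723

4723


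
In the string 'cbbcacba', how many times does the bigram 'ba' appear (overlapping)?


Scanning 'cbbcacba' for bigram 'ba':
  Position 0: 'cb' -> no
  Position 1: 'bb' -> no
  Position 2: 'bc' -> no
  Position 3: 'ca' -> no
  Position 4: 'ac' -> no
  Position 5: 'cb' -> no
  Position 6: 'ba' -> MATCH
Total matches: 1

1


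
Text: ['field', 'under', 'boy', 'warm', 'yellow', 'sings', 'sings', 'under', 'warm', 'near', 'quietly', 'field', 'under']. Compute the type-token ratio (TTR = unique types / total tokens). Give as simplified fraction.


Tokens: 13
Unique types: ('boy', 'field', 'near', 'quietly', 'sings', 'under', 'warm', 'yellow') = 8
TTR = 8/13
Already in lowest terms.

8/13


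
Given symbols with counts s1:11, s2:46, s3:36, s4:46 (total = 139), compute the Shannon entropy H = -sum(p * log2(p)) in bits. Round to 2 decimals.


Computing entropy H = -sum(p_i * log2(p_i)):
  s1: p = 11/139 = 0.0791, -p*log2(p) = 0.2896
  s2: p = 46/139 = 0.3309, -p*log2(p) = 0.5280
  s3: p = 36/139 = 0.2590, -p*log2(p) = 0.5048
  s4: p = 46/139 = 0.3309, -p*log2(p) = 0.5280
H = sum of terms = 1.8504
Rounded to 2 decimals: 1.85

1.85


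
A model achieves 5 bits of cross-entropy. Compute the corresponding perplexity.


Perplexity formula: PP = 2^H
H = 5
PP = 2^5
Steps: 2^1 = 2, 2^2 = 4, 2^3 = 8, 2^4 = 16, 2^5 = 32
PP = 32

32


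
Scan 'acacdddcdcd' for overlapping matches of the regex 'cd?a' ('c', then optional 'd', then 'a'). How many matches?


Pattern: cd?a means 'c', then optional 'd', then 'a'.
Scanning 'acacdddcdcd' position-by-position:
  Pos 0: window 'aca' -> no
  Pos 1: window 'cac' -> MATCH
  Pos 2: window 'acd' -> no
  Pos 3: window 'cdd' -> no
  Pos 4: window 'ddd' -> no
  Pos 5: window 'ddc' -> no
  Pos 6: window 'dcd' -> no
  Pos 7: window 'cdc' -> no
  Pos 8: window 'dcd' -> no
  Pos 9: window 'cd' -> no
  Pos 10: window 'd' -> no
Total matches: 1

1


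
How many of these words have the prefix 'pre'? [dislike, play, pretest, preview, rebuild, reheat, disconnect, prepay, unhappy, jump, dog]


Checking each word for prefix 'pre':
  'dislike' -> no (count: 0)
  'play' -> no (count: 0)
  'pretest' -> YES, starts with 'pre' (count: 1)
  'preview' -> YES, starts with 'pre' (count: 2)
  'rebuild' -> no (count: 2)
  'reheat' -> no (count: 2)
  'disconnect' -> no (count: 2)
  'prepay' -> YES, starts with 'pre' (count: 3)
  'unhappy' -> no (count: 3)
  'jump' -> no (count: 3)
  'dog' -> no (count: 3)
Total with prefix 'pre': 3

3


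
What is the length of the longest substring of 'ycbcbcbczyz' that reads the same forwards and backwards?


Scanning 'ycbcbcbczyz' for palindromic substrings.
Substring at positions 1-7: 'cbcbcbc'.
Check: reverse('cbcbcbc') = 'cbcbcbc' -> palindrome confirmed.
Neighbouring characters ('y' / 'z') break symmetry, so it cannot extend further.
No longer palindromic substring exists; longest length = 7

7


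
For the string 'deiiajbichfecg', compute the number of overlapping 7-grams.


String 'deiiajbichfecg' has length L = 14.
Number of overlapping n-grams = L - n + 1
Substituting: 14 - 7 + 1 = 8

8


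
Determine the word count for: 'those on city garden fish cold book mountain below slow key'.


Counting words by splitting on spaces:
  Word 1: 'those'
  Word 2: 'on'
  Word 3: 'city'
  Word 4: 'garden'
  Word 5: 'fish'
  Word 6: 'cold'
  Word 7: 'book'
  Word 8: 'mountain'
  Word 9: 'below'
  Word 10: 'slow'
  Word 11: 'key'
Total words: 11

11


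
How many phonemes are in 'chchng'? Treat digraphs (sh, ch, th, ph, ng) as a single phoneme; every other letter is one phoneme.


Parsing 'chchng' greedily, digraphs first:
  'ch' -> digraph (1 consonant phoneme) (phonemes so far: 1)
  'ch' -> digraph (1 consonant phoneme) (phonemes so far: 2)
  'ng' -> digraph (1 consonant phoneme) (phonemes so far: 3)
Total phonemes: 3

3


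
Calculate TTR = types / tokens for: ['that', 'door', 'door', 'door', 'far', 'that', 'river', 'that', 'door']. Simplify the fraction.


Tokens: 9
Unique types: ('door', 'far', 'river', 'that') = 4
TTR = 4/9
Already in lowest terms.

4/9


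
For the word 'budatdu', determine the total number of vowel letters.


Scanning each character of 'budatdu':
  Position 1: 'b' -> consonant (running count: 0)
  Position 2: 'u' -> vowel (running count: 1)
  Position 3: 'd' -> consonant (running count: 1)
  Position 4: 'a' -> vowel (running count: 2)
  Position 5: 't' -> consonant (running count: 2)
  Position 6: 'd' -> consonant (running count: 2)
  Position 7: 'u' -> vowel (running count: 3)
Total vowels: 3

3


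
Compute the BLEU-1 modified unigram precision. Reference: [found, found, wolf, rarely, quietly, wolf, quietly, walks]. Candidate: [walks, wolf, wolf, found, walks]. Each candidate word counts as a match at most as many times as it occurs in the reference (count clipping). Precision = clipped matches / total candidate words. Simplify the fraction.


Reference word counts: {'found': 2, 'quietly': 2, 'rarely': 1, 'walks': 1, 'wolf': 2}
Checking each candidate word (with clipping):
  'walks' -> in reference (ref count 1, used 1/1) -> match (matches: 1)
  'wolf' -> in reference (ref count 2, used 1/2) -> match (matches: 2)
  'wolf' -> in reference (ref count 2, used 2/2) -> match (matches: 3)
  'found' -> in reference (ref count 2, used 1/2) -> match (matches: 4)
  'walks' -> ref count 1 already used up (1/1) -> clipped, no match (matches: 4)
Clipped matches: 4, Candidate length: 5
Precision = 4/5

4/5


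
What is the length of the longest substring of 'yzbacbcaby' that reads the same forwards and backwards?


Scanning 'yzbacbcaby' for palindromic substrings.
Substring at positions 2-8: 'bacbcab'.
Check: reverse('bacbcab') = 'bacbcab' -> palindrome confirmed.
Neighbouring characters ('z' / 'y') break symmetry, so it cannot extend further.
No longer palindromic substring exists; longest length = 7

7


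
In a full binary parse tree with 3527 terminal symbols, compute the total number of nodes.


Leaf nodes (terminals): 3527
Internal nodes = n - 1 = 3527 - 1 = 3526
Total = leaves + internal = 3527 + 3526 = 7053

7053


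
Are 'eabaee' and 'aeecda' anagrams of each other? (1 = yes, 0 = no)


Sort characters of 'eabaee': 'aabeee'
Sort characters of 'aeecda': 'aacdee'
Sorted forms differ -> they are NOT anagrams
Result: 0

0


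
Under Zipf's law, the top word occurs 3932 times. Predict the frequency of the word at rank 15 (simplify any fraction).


Zipf's law: freq(rank) = f1 / rank
f1 = 3932, rank = 15
freq = 3932 / 15
GCD(3932, 15) = 1
Simplified: 3932/15

3932/15


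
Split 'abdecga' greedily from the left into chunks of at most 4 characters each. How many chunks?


'abdecga' has 7 characters.
Chunking with max size 4:
  Chunk 1: 'abde' (positions 0-3)
  Chunk 2: 'cga' (positions 4-6)
Total chunks: ceil(7 / 4) = 2

2


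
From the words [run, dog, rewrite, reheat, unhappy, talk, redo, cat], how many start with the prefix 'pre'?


Checking each word for prefix 'pre':
  'run' -> no (count: 0)
  'dog' -> no (count: 0)
  'rewrite' -> no (count: 0)
  'reheat' -> no (count: 0)
  'unhappy' -> no (count: 0)
  'talk' -> no (count: 0)
  'redo' -> no (count: 0)
  'cat' -> no (count: 0)
Total with prefix 'pre': 0

0


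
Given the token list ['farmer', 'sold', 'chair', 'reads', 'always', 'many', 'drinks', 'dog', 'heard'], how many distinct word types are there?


Listing all tokens and tracking unique types:
  Token 1: 'farmer' -> NEW (unique so far: 1)
  Token 2: 'sold' -> NEW (unique so far: 2)
  Token 3: 'chair' -> NEW (unique so far: 3)
  Token 4: 'reads' -> NEW (unique so far: 4)
  Token 5: 'always' -> NEW (unique so far: 5)
  Token 6: 'many' -> NEW (unique so far: 6)
  Token 7: 'drinks' -> NEW (unique so far: 7)
  Token 8: 'dog' -> NEW (unique so far: 8)
  Token 9: 'heard' -> NEW (unique so far: 9)
Unique types: ('always', 'chair', 'dog', 'drinks', 'farmer', 'heard', 'many', 'reads', 'sold')
Vocabulary size: 9

9


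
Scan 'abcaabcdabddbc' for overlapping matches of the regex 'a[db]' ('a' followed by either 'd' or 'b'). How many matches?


Pattern: a[db] means 'a' followed by either 'd' or 'b'.
Scanning 'abcaabcdabddbc' position-by-position:
  Pos 0: window 'ab' -> MATCH
  Pos 1: window 'bc' -> no
  Pos 2: window 'ca' -> no
  Pos 3: window 'aa' -> no
  Pos 4: window 'ab' -> MATCH
  Pos 5: window 'bc' -> no
  Pos 6: window 'cd' -> no
  Pos 7: window 'da' -> no
  Pos 8: window 'ab' -> MATCH
  Pos 9: window 'bd' -> no
  Pos 10: window 'dd' -> no
  Pos 11: window 'db' -> no
  Pos 12: window 'bc' -> no
  Pos 13: window 'c' -> no
Total matches: 3

3


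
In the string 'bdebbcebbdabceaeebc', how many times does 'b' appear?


Scanning 'bdebbcebbdabceaeebc' for 'b':
  Position 0: 'b' -> MATCH (count: 1)
  Position 3: 'b' -> MATCH (count: 2)
  Position 4: 'b' -> MATCH (count: 3)
  Position 7: 'b' -> MATCH (count: 4)
  Position 8: 'b' -> MATCH (count: 5)
  Position 11: 'b' -> MATCH (count: 6)
  Position 17: 'b' -> MATCH (count: 7)
Total occurrences of 'b': 7

7


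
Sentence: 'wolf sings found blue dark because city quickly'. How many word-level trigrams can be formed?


Word trigrams from [8] words:
  Trigram 1: (wolf sings found)
  Trigram 2: (sings found blue)
  Trigram 3: (found blue dark)
  Trigram 4: (blue dark because)
  Trigram 5: (dark because city)
  Trigram 6: (because city quickly)
Total word trigrams: 8 - 2 = 6

6


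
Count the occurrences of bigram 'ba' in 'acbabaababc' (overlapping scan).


Scanning 'acbabaababc' for bigram 'ba':
  Position 0: 'ac' -> no
  Position 1: 'cb' -> no
  Position 2: 'ba' -> MATCH
  Position 3: 'ab' -> no
  Position 4: 'ba' -> MATCH
  Position 5: 'aa' -> no
  Position 6: 'ab' -> no
  Position 7: 'ba' -> MATCH
  Position 8: 'ab' -> no
  Position 9: 'bc' -> no
Total matches: 3

3


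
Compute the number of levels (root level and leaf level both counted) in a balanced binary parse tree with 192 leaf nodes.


In a balanced binary tree with n leaves the deepest leaf is ceil(log2(n)) edges below the root,
so counting node levels inclusive of root and leaves gives ceil(log2(n)) + 1 levels.
log2(192) = 7.5850
ceil(7.5850) = 8
levels = 8 + 1 = 9

9


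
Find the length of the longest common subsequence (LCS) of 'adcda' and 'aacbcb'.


DP table for LCS of 'adcda' and 'aacbcb':
       a  a  c  b  c  b
    0  0  0  0  0  0  0
  a 0  1  1  1  1  1  1
  d 0  1  1  1  1  1  1
  c 0  1  1  2  2  2  2
  d 0  1  1  2  2  2  2
  a 0  1  2  2  2  2  2
LCS: 'ac'
LCS length = 2

2


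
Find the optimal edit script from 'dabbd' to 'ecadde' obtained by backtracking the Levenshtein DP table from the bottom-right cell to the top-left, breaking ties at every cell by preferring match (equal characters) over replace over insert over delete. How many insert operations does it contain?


Edit distance = 5. Backtracking from cell (5, 6) with preference match > replace > insert > delete,
then listing the resulting alignment 'dabbd' -> 'ecadde' left to right:
  Step 1: insert 'e' [insertion #1]
  Step 2: replace d->c
  Step 3: keep 'a'
  Step 4: replace b->d
  Step 5: replace b->d
  Step 6: replace d->e
Total insertions: 1

1
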